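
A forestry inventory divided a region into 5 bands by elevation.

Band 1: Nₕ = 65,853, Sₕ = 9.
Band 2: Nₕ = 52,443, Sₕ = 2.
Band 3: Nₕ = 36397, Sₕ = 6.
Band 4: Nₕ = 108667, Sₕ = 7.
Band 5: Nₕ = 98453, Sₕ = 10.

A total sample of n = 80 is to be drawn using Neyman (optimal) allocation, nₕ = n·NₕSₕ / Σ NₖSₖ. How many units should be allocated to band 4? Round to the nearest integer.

23

1: NₕSₕ = 65853·9 = 592677
2: NₕSₕ = 52443·2 = 104886
3: NₕSₕ = 36397·6 = 218382
4: NₕSₕ = 108667·7 = 760669
5: NₕSₕ = 98453·10 = 984530
Σ NₕSₕ = 2661144.
n_4 = 80·760669/2661144 = 22.867... → 23.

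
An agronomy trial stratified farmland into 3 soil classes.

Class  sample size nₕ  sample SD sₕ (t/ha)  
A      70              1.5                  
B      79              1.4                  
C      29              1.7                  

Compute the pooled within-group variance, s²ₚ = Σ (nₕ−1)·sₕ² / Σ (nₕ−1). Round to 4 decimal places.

Degrees of freedom: 69 + 78 + 28 = 175.
Σ(nₕ−1)sₕ² = 69·2.25 + 78·1.96 + 28·2.89 = 389.05.
s²ₚ = 389.05 / 175 = 2.223143... → 2.2231.

2.2231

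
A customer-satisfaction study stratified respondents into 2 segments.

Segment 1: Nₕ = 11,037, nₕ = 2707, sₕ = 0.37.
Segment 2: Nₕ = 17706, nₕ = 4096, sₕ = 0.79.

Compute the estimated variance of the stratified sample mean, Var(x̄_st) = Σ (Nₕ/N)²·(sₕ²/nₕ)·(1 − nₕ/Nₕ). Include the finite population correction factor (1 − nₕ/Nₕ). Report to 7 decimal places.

N = 28743; Wₕ = Nₕ/N.
segment 1: (11037/28743)²·0.37²/2707·(1 − 2707/11037) = 0.0000056279
segment 2: (17706/28743)²·0.79²/4096·(1 − 4096/17706) = 0.0000444435
Sum = 0.0000500714 → 0.0000501.

0.0000501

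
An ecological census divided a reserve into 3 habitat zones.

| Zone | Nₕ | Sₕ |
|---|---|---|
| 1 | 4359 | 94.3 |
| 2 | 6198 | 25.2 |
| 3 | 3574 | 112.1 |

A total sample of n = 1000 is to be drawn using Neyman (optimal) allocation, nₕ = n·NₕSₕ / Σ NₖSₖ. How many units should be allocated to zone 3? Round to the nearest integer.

1: NₕSₕ = 4359·94.3 = 411053.7
2: NₕSₕ = 6198·25.2 = 156189.6
3: NₕSₕ = 3574·112.1 = 400645.4
Σ NₕSₕ = 967888.7.
n_3 = 1000·400645.4/967888.7 = 413.937... → 414.

414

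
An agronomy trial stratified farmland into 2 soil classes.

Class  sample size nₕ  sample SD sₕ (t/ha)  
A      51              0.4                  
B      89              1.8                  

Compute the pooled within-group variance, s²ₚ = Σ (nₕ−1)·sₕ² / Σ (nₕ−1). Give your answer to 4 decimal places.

Degrees of freedom: 50 + 88 = 138.
Σ(nₕ−1)sₕ² = 50·0.16 + 88·3.24 = 293.12.
s²ₚ = 293.12 / 138 = 2.124058... → 2.1241.

2.1241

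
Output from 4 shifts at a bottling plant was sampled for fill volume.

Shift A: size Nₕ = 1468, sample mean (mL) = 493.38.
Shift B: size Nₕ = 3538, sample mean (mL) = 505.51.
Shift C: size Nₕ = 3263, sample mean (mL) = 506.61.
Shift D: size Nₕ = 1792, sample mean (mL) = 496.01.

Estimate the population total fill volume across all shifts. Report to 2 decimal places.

5054694.57

A: 1468·493.38 = 724281.84
B: 3538·505.51 = 1788494.38
C: 3263·506.61 = 1653068.43
D: 1792·496.01 = 888849.92
τ̂ = Σ Nₕx̄ₕ = 5054694.57.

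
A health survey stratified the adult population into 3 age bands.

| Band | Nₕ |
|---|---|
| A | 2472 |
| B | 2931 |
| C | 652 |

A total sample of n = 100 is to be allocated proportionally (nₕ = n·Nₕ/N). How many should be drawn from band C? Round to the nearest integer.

Share of band C = 652/6055 = 0.10768.
Allocate 100 × 0.10768 = 10.768... → 11.

11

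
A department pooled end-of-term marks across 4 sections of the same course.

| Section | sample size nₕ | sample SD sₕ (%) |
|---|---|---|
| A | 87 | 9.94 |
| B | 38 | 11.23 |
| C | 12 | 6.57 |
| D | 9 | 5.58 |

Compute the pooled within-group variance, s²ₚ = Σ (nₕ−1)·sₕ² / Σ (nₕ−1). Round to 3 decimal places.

97.797

Degrees of freedom: 86 + 37 + 11 + 8 = 142.
Σ(nₕ−1)sₕ² = 86·98.8036 + 37·126.1129 + 11·43.1649 + 8·31.1364 = 13887.192.
s²ₚ = 13887.192 / 142 = 97.79713... → 97.797.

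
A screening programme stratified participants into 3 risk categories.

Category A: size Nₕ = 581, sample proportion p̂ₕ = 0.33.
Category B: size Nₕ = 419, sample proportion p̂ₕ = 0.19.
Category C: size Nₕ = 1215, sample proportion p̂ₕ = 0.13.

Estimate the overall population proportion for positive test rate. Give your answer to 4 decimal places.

0.1938

Wₕ = Nₕ/N with N = 2215: 0.2623, 0.1892, 0.5485.
p̂_st = 0.2623·0.33 + 0.1892·0.19 + 0.5485·0.13 ≈ 0.193810... → 0.1938.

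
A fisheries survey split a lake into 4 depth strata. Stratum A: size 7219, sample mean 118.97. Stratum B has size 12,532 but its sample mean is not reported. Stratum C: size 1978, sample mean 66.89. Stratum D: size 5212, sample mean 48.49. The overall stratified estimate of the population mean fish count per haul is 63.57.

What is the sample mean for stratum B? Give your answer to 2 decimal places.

N = 7219 + 12532 + 1978 + 5212 = 26941.
Overall total = μ·N = 63.57·26941 = 1712639.37.
Subtract the known strata: 7219·118.97 + 1978·66.89 + 5212·48.49 = 1243882.73.
Remaining total for stratum B: 1712639.37 − 1243882.73 = 468756.64.
Divide by its size: 468756.64 / 12532 = 37.4048... → 37.40.

37.40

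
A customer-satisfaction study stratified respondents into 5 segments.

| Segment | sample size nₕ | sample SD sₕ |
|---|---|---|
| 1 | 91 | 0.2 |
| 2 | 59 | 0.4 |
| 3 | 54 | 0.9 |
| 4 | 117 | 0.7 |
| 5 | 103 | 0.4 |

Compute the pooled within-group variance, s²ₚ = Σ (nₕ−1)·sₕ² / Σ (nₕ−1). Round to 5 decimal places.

0.30780

Degrees of freedom: 90 + 58 + 53 + 116 + 102 = 419.
Σ(nₕ−1)sₕ² = 90·0.04 + 58·0.16 + 53·0.81 + 116·0.49 + 102·0.16 = 128.97.
s²ₚ = 128.97 / 419 = 0.3078043... → 0.30780.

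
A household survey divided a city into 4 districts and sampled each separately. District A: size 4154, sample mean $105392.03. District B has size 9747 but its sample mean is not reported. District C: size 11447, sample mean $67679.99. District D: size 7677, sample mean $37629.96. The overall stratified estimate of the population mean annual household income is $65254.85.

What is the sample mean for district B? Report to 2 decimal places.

Σ Nₕx̄ₕ = N·μ, so 9747·x̄_B = 33025·65254.85 − (4154·105392.03 + 11447·67679.99 + 7677·37629.96).
= 2155041421.25 − 1501416541.07 = 653624880.18.
x̄_B = 653624880.18 / 9747 = 67059.0828... → 67059.08.

67059.08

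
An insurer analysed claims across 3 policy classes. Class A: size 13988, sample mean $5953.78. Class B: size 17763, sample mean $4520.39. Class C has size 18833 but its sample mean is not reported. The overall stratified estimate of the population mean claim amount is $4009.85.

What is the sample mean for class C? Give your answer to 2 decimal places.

N = 13988 + 17763 + 18833 = 50584.
Overall total = μ·N = 4009.85·50584 = 202834252.4.
Subtract the known strata: 13988·5953.78 + 17763·4520.39 = 163577162.21.
Remaining total for class C: 202834252.4 − 163577162.21 = 39257090.19.
Divide by its size: 39257090.19 / 18833 = 2084.4842... → 2084.48.

2084.48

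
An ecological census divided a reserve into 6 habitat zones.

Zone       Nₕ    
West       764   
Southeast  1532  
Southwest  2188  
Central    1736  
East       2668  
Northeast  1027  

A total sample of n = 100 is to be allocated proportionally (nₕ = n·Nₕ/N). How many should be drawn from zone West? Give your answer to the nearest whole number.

N = 764 + 1532 + 2188 + 1736 + 2668 + 1027 = 9915.
n_West = 100·764/9915 = 7.705... → 8.

8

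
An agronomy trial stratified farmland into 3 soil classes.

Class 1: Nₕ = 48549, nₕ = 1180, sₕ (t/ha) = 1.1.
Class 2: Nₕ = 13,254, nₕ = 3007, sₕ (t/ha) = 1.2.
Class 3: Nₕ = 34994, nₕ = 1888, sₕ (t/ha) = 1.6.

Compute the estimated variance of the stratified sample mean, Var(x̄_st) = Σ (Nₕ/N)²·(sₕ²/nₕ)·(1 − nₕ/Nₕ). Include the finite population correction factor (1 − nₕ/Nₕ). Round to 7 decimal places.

N = 96797. Term for each stratum: Wₕ²sₕ²/nₕ·(1−nₕ/Nₕ).
Var(x̄_st) = 0.0002516831 + 0.0000069414 + 0.0001676542 = 0.0004262788 → 0.0004263.

0.0004263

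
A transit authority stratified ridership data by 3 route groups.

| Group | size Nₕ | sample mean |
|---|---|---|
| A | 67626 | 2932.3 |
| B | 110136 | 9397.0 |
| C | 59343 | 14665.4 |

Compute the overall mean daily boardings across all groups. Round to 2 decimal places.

8871.75

N = 237105; weights Wₕ = Nₕ/N = (0.2852, 0.4645, 0.2503).
x̄_st = Σ Wₕ·x̄ₕ = 0.2852·2932.3 + 0.4645·9397.0 + 0.2503·14665.4 ≈ 8871.7511...
→ 8871.75.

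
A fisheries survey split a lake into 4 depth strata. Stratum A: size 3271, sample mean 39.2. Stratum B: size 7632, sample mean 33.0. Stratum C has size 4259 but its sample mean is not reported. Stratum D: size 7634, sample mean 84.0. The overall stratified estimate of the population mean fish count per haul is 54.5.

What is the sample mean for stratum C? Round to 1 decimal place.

Σ Nₕx̄ₕ = N·μ, so 4259·x̄_C = 22796·54.5 − (3271·39.2 + 7632·33.0 + 7634·84.0).
= 1242382 − 1021335.2 = 221046.8.
x̄_C = 221046.8 / 4259 = 51.901... → 51.9.

51.9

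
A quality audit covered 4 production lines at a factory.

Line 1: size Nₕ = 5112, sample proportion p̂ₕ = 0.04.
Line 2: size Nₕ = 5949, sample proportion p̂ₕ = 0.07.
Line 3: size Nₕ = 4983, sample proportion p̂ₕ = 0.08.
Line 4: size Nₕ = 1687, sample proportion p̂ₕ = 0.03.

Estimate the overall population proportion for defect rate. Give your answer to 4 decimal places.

0.0604

N = 5112 + 5949 + 4983 + 1687 = 17731.
Overall proportion = Σ (Nₕ/N)·p̂ₕ.
Σ Nₕp̂ₕ = 204.48 + 416.43 + 398.64 + 50.61 = 1070.16.
1070.16 / 17731 = 0.060355... → 0.0604.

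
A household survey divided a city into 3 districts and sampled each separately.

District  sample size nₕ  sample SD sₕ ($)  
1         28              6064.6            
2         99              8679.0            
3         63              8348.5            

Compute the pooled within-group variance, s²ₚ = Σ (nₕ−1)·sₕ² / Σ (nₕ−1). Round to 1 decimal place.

67893792.2

1: (28−1)·6064.6² = 27·36779373.16 = 993043075.32
2: (99−1)·8679.0² = 98·75325041 = 7381854018
3: (63−1)·8348.5² = 62·69697452.25 = 4321242039.5
Numerator = 12696139132.82; denominator = Σ(nₕ−1) = 187.
s²ₚ = 12696139132.82/187 = 67893792.154... → 67893792.2.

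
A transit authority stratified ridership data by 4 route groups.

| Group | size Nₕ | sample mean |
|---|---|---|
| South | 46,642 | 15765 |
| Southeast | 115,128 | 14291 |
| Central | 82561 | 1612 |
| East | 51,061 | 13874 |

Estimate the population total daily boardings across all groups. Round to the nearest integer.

3222114024

South: 46642·15765 = 735311130
Southeast: 115128·14291 = 1645294248
Central: 82561·1612 = 133088332
East: 51061·13874 = 708420314
τ̂ = Σ Nₕx̄ₕ = 3222114024.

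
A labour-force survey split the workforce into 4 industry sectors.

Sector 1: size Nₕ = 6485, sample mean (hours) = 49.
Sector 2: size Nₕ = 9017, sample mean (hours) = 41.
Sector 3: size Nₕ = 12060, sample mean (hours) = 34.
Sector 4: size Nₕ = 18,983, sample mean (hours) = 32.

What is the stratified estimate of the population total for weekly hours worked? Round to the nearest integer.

1704958

Population total = Σ Nₕ·x̄ₕ (each stratum's size times its mean).
6485·49 + 9017·41 + 12060·34 + 18983·32 = 317765 + 369697 + 410040 + 607456 = 1704958.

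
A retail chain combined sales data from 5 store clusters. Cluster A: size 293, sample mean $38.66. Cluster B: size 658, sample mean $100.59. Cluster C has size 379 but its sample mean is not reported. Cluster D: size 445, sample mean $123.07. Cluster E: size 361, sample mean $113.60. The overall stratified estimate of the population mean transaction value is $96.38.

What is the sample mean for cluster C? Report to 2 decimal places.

85.95

N = 293 + 658 + 379 + 445 + 361 = 2136.
Overall total = μ·N = 96.38·2136 = 205867.68.
Subtract the known strata: 293·38.66 + 658·100.59 + 445·123.07 + 361·113.60 = 173291.35.
Remaining total for cluster C: 205867.68 − 173291.35 = 32576.33.
Divide by its size: 32576.33 / 379 = 85.9534... → 85.95.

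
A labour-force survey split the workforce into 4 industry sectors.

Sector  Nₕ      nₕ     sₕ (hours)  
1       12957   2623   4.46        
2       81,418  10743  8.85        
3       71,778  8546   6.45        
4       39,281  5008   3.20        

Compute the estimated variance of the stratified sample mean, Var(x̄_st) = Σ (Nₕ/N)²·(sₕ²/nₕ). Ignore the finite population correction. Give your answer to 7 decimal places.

0.0018443

N = 205434. Term for each stratum: Wₕ²sₕ²/nₕ.
Var(x̄_st) = 0.0000301672 + 0.0011451363 + 0.0005942848 + 0.0000747577 = 0.0018443460 → 0.0018443.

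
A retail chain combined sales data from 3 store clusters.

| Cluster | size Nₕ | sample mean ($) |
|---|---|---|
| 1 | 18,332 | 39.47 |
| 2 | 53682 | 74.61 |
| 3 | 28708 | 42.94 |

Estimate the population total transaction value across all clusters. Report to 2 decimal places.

5961499.58

Estimate total by summing Nₕ·x̄ₕ over strata.
18332·39.47 + 53682·74.61 + 28708·42.94 = 723564.04 + 4005214.02 + 1232721.52 = 5961499.58.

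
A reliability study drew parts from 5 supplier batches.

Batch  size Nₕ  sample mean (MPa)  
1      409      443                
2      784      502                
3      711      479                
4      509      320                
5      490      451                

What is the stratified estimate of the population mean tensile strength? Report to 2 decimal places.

447.53

N = 409 + 784 + 711 + 509 + 490 = 2903.
Weight each subgroup mean by Nₕ/N and sum.
Σ Nₕx̄ₕ = 409·443 + 784·502 + 711·479 + 509·320 + 490·451 = 181187 + 393568 + 340569 + 162880 + 220990 = 1299194.
Divide by N: 1299194 / 2903 = 447.5350... → 447.53.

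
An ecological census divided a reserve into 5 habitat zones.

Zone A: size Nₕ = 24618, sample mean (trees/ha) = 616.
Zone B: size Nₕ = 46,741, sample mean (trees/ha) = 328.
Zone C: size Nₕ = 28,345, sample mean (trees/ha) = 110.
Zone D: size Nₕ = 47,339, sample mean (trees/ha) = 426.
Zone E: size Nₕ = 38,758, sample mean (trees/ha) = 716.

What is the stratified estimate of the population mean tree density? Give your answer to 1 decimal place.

N = 24618 + 46741 + 28345 + 47339 + 38758 = 185801.
The stratified mean weights each stratum mean by its population share Nₕ/N.
Σ Nₕx̄ₕ = 24618·616 + 46741·328 + 28345·110 + 47339·426 + 38758·716 = 15164688 + 15331048 + 3117950 + 20166414 + 27750728 = 81530828.
Divide by N: 81530828 / 185801 = 438.807... → 438.8.

438.8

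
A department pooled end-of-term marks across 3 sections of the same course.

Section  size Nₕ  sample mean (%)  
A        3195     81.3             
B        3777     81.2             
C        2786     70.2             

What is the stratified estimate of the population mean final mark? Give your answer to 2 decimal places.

x̄_st = (Σ Nₕx̄ₕ) / (Σ Nₕ) = (3195·81.3 + 3777·81.2 + 2786·70.2) / 9758
= 762023.1 / 9758 = 78.0921... → 78.09.

78.09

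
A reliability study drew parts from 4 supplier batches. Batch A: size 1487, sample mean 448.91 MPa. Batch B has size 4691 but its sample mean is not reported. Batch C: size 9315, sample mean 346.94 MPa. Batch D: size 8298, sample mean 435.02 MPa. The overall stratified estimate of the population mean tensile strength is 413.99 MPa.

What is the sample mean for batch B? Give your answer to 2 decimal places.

498.86

Σ Nₕx̄ₕ = N·μ, so 4691·x̄_B = 23791·413.99 − (1487·448.91 + 9315·346.94 + 8298·435.02).
= 9849236.09 − 7509071.23 = 2340164.86.
x̄_B = 2340164.86 / 4691 = 498.8627... → 498.86.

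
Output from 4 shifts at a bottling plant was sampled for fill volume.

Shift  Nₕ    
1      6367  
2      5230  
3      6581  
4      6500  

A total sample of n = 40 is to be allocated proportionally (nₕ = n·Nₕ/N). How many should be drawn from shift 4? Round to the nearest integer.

Share of shift 4 = 6500/24678 = 0.26339.
Allocate 40 × 0.26339 = 10.536... → 11.

11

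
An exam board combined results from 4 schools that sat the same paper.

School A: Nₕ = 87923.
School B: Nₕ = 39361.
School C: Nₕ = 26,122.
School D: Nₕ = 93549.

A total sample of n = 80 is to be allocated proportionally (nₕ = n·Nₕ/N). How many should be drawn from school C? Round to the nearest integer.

8

Share of school C = 26122/246955 = 0.10578.
Allocate 80 × 0.10578 = 8.462... → 8.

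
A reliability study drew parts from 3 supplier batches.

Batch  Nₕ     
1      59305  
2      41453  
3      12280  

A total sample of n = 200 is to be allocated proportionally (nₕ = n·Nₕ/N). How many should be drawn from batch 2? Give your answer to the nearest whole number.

73

Share of batch 2 = 41453/113038 = 0.36672.
Allocate 200 × 0.36672 = 73.343... → 73.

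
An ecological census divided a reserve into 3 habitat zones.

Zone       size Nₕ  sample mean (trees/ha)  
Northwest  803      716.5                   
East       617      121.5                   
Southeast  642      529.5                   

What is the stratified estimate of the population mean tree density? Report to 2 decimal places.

480.24

x̄_st = (Σ Nₕx̄ₕ) / (Σ Nₕ) = (803·716.5 + 617·121.5 + 642·529.5) / 2062
= 990254 / 2062 = 480.2396... → 480.24.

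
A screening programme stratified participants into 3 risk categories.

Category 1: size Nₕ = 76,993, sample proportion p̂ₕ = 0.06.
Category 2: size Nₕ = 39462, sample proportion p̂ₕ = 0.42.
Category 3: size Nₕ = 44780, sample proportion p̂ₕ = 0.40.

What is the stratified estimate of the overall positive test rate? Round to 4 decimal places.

Wₕ = Nₕ/N with N = 161235: 0.4775, 0.2447, 0.2777.
p̂_st = 0.4775·0.06 + 0.2447·0.42 + 0.2777·0.40 ≈ 0.242538... → 0.2425.

0.2425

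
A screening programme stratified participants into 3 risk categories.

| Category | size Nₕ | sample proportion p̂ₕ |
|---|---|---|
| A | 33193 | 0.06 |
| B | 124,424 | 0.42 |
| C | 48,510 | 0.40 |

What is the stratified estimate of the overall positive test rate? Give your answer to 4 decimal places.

N = 33193 + 124424 + 48510 = 206127.
Overall proportion = Σ (Nₕ/N)·p̂ₕ.
Σ Nₕp̂ₕ = 1991.58 + 52258.08 + 19404 = 73653.66.
73653.66 / 206127 = 0.357322... → 0.3573.

0.3573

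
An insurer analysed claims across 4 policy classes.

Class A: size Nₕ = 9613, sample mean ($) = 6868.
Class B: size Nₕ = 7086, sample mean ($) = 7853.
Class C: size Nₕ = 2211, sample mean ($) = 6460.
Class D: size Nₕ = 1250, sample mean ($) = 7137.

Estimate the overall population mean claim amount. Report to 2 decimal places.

7186.15

N = 20160; weights Wₕ = Nₕ/N = (0.4768, 0.3515, 0.1097, 0.0620).
x̄_st = Σ Wₕ·x̄ₕ = 0.4768·6868 + 0.3515·7853 + 0.1097·6460 + 0.0620·7137 ≈ 7186.1484...
→ 7186.15.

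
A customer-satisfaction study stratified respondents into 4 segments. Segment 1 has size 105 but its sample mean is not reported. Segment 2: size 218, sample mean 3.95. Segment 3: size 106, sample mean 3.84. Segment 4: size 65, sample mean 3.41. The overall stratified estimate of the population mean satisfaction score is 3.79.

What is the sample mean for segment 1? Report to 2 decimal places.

N = 105 + 218 + 106 + 65 = 494.
Overall total = μ·N = 3.79·494 = 1872.26.
Subtract the known strata: 218·3.95 + 106·3.84 + 65·3.41 = 1489.79.
Remaining total for segment 1: 1872.26 − 1489.79 = 382.47.
Divide by its size: 382.47 / 105 = 3.6426... → 3.64.

3.64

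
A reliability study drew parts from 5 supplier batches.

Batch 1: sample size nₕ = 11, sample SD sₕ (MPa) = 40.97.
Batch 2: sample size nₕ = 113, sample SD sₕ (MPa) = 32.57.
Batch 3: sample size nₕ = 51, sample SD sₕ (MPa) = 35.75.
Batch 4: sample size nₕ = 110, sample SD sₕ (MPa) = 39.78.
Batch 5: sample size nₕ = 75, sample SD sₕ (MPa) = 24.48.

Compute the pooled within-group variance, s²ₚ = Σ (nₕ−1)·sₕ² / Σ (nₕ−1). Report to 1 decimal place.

1172.8

Degrees of freedom: 10 + 112 + 50 + 109 + 74 = 355.
Σ(nₕ−1)sₕ² = 10·1678.5409 + 112·1060.8049 + 50·1278.0625 + 109·1582.4484 + 74·599.2704 = 416331.568.
s²ₚ = 416331.568 / 355 = 1172.765... → 1172.8.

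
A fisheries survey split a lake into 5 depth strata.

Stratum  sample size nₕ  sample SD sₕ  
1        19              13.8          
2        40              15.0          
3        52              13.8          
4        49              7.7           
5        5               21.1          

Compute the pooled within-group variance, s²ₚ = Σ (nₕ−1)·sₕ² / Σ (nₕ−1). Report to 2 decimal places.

Degrees of freedom: 18 + 39 + 51 + 48 + 4 = 160.
Σ(nₕ−1)sₕ² = 18·190.44 + 39·225 + 51·190.44 + 48·59.29 + 4·445.21 = 26542.12.
s²ₚ = 26542.12 / 160 = 165.8883... → 165.89.

165.89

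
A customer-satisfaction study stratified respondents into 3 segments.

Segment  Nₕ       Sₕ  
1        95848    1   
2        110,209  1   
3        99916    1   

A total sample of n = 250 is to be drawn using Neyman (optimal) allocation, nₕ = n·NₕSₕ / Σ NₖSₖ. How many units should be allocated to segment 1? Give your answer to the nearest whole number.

1: NₕSₕ = 95848·1 = 95848
2: NₕSₕ = 110209·1 = 110209
3: NₕSₕ = 99916·1 = 99916
Σ NₕSₕ = 305973.
n_1 = 250·95848/305973 = 78.314... → 78.

78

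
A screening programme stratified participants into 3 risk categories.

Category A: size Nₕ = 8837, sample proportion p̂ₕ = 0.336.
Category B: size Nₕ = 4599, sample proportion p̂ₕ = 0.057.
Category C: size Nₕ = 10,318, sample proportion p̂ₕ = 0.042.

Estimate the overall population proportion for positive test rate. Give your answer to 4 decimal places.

N = 8837 + 4599 + 10318 = 23754.
Overall proportion = Σ (Nₕ/N)·p̂ₕ.
Σ Nₕp̂ₕ = 2969.232 + 262.143 + 433.356 = 3664.731.
3664.731 / 23754 = 0.154278... → 0.1543.

0.1543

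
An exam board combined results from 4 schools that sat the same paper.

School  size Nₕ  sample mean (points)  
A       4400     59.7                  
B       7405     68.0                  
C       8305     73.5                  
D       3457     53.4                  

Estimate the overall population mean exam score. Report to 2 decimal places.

66.25

N = 23567; weights Wₕ = Nₕ/N = (0.1867, 0.3142, 0.3524, 0.1467).
x̄_st = Σ Wₕ·x̄ₕ = 0.1867·59.7 + 0.3142·68.0 + 0.3524·73.5 + 0.1467·53.4 ≈ 66.2469...
→ 66.25.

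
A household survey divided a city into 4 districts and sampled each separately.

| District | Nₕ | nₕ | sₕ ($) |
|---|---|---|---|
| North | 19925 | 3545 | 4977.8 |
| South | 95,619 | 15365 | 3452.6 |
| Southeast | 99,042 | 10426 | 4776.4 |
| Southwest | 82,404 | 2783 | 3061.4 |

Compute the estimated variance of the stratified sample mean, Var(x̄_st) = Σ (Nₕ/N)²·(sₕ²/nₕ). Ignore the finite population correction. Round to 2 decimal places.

N = 296990; Wₕ = Nₕ/N.
district North: (19925/296990)²·4977.8²/3545 = 31.46094
district South: (95619/296990)²·3452.6²/15365 = 80.42012
district Southeast: (99042/296990)²·4776.4²/10426 = 243.35418
district Southwest: (82404/296990)²·3061.4²/2783 = 259.26261
Sum = 614.49784 → 614.50.

614.50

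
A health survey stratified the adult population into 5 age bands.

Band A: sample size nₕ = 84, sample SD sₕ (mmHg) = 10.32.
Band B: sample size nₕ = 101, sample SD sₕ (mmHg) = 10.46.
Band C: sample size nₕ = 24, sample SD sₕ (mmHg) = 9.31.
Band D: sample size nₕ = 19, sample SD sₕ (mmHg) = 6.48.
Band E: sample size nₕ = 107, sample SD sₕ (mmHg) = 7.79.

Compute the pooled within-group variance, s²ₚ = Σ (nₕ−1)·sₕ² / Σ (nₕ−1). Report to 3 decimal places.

A: (84−1)·10.32² = 83·106.5024 = 8839.6992
B: (101−1)·10.46² = 100·109.4116 = 10941.16
C: (24−1)·9.31² = 23·86.6761 = 1993.5503
D: (19−1)·6.48² = 18·41.9904 = 755.8272
E: (107−1)·7.79² = 106·60.6841 = 6432.5146
Numerator = 28962.7513; denominator = Σ(nₕ−1) = 330.
s²ₚ = 28962.7513/330 = 87.76591... → 87.766.

87.766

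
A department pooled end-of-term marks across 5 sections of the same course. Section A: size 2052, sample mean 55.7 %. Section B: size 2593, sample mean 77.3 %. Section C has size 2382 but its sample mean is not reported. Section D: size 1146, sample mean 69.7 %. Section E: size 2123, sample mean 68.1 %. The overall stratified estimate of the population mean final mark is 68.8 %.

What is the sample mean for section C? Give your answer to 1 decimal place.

N = 2052 + 2593 + 2382 + 1146 + 2123 = 10296.
Overall total = μ·N = 68.8·10296 = 708364.8.
Subtract the known strata: 2052·55.7 + 2593·77.3 + 1146·69.7 + 2123·68.1 = 539187.8.
Remaining total for section C: 708364.8 − 539187.8 = 169177.
Divide by its size: 169177 / 2382 = 71.023... → 71.0.

71.0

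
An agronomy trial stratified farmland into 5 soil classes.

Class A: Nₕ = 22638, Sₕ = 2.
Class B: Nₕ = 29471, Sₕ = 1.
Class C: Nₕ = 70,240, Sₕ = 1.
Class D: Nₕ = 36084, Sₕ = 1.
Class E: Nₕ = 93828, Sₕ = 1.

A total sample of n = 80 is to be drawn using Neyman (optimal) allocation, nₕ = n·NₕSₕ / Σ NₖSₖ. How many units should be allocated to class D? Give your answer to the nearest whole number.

11

Σ NₕSₕ = 22638·2 + 29471·1 + 70240·1 + 36084·1 + 93828·1 = 274899.
Share for D: 36084/274899 = 0.13126.
n_D = 80 × 0.13126 = 10.501... → 11.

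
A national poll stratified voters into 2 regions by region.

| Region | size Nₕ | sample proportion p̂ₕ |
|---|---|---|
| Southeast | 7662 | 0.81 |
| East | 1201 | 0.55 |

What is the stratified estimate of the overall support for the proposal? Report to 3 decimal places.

N = 7662 + 1201 = 8863.
Overall proportion = Σ (Nₕ/N)·p̂ₕ.
Σ Nₕp̂ₕ = 6206.22 + 660.55 = 6866.77.
6866.77 / 8863 = 0.77477... → 0.775.

0.775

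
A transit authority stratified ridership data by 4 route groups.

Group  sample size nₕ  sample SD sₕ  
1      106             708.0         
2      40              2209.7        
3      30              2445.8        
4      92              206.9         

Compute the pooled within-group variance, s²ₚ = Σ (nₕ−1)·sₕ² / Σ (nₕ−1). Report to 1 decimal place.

Degrees of freedom: 105 + 39 + 29 + 91 = 264.
Σ(nₕ−1)sₕ² = 105·501264 + 39·4882774.09 + 29·5981937.64 + 91·42807.61 = 420432593.58.
s²ₚ = 420432593.58 / 264 = 1592547.703... → 1592547.7.

1592547.7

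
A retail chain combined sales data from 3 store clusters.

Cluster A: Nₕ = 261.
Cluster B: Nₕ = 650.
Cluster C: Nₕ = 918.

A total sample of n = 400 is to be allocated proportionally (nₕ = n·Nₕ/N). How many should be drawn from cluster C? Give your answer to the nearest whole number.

Share of cluster C = 918/1829 = 0.50191.
Allocate 400 × 0.50191 = 200.765... → 201.

201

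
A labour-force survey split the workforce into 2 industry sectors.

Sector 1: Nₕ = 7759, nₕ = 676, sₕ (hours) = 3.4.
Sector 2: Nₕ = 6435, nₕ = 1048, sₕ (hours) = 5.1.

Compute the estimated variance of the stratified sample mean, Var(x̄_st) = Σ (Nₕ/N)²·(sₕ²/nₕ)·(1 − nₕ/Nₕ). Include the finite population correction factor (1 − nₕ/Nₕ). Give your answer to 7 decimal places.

N = 14194; Wₕ = Nₕ/N.
sector 1: (7759/14194)²·3.4²/676·(1 − 676/7759) = 0.0046647087
sector 2: (6435/14194)²·5.1²/1048·(1 − 1048/6435) = 0.0042703650
Sum = 0.0089350737 → 0.0089351.

0.0089351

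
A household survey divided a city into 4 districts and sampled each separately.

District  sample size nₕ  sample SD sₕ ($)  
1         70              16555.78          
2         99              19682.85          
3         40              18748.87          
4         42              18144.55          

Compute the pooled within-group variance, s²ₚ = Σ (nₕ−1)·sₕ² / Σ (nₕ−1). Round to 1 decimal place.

Degrees of freedom: 69 + 98 + 39 + 41 = 247.
Σ(nₕ−1)sₕ² = 69·274093851.4084 + 98·387414584.1225 + 39·351520126.2769 + 41·329224694.7025 = 84086602398.7862.
s²ₚ = 84086602398.7862 / 247 = 340431588.659... → 340431588.7.

340431588.7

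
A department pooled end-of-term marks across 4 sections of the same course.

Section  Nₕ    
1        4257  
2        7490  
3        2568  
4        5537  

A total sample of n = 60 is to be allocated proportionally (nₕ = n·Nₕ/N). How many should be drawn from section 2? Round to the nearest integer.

N = 4257 + 7490 + 2568 + 5537 = 19852.
n_2 = 60·7490/19852 = 22.638... → 23.

23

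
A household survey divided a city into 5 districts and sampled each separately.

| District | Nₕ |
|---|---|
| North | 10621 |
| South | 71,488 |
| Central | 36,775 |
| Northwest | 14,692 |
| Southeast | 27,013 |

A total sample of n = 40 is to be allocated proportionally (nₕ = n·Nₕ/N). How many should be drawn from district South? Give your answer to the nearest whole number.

18

N = 10621 + 71488 + 36775 + 14692 + 27013 = 160589.
n_South = 40·71488/160589 = 17.806... → 18.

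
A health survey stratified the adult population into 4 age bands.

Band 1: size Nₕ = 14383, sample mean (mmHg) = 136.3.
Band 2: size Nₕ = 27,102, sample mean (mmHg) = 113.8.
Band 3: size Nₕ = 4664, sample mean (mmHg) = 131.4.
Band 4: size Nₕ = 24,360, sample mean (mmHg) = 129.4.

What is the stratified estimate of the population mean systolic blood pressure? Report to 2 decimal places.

N = 70509; weights Wₕ = Nₕ/N = (0.2040, 0.3844, 0.0661, 0.3455).
x̄_st = Σ Wₕ·x̄ₕ = 0.2040·136.3 + 0.3844·113.8 + 0.0661·131.4 + 0.3455·129.4 ≈ 124.9435...
→ 124.94.

124.94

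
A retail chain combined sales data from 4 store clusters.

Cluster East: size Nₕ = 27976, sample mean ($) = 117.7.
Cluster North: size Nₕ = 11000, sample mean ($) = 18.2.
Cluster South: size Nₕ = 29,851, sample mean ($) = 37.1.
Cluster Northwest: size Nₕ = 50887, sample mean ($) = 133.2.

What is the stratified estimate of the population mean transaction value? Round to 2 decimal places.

x̄_st = (Σ Nₕx̄ₕ) / (Σ Nₕ) = (27976·117.7 + 11000·18.2 + 29851·37.1 + 50887·133.2) / 119714
= 11378595.7 / 119714 = 95.0482... → 95.05.

95.05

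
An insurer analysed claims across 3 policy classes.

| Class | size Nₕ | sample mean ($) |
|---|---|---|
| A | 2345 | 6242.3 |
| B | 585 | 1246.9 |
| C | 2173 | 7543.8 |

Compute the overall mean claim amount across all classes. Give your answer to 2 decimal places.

6223.85

N = 2345 + 585 + 2173 = 5103.
Overall mean = Σ (Nₕ/N)·x̄ₕ — weight by population share, not a simple average.
Σ Nₕx̄ₕ = 2345·6242.3 + 585·1246.9 + 2173·7543.8 = 14638193.5 + 729436.5 + 16392677.4 = 31760307.4.
Divide by N: 31760307.4 / 5103 = 6223.8502... → 6223.85.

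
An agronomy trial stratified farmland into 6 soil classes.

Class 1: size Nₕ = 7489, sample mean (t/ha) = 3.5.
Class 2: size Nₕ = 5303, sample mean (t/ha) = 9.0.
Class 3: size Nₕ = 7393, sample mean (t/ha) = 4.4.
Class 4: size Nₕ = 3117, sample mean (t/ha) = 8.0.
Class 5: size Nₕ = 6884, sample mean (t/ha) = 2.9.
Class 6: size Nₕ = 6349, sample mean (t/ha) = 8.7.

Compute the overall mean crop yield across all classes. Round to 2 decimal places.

N = 7489 + 5303 + 7393 + 3117 + 6884 + 6349 = 36535.
Weight each subgroup mean by Nₕ/N and sum.
Σ Nₕx̄ₕ = 7489·3.5 + 5303·9.0 + 7393·4.4 + 3117·8.0 + 6884·2.9 + 6349·8.7 = 26211.5 + 47727 + 32529.2 + 24936 + 19963.6 + 55236.3 = 206603.6.
Divide by N: 206603.6 / 36535 = 5.6550... → 5.65.

5.65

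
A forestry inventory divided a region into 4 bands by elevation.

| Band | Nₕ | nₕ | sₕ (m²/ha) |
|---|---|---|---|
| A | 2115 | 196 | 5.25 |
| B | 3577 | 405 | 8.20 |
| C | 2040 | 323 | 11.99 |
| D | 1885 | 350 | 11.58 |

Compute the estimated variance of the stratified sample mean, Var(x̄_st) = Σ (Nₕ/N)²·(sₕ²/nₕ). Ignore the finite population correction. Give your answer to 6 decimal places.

0.064516

N = 9617; Wₕ = Nₕ/N.
band A: (2115/9617)²·5.25²/196 = 0.006801490
band B: (3577/9617)²·8.20²/405 = 0.022968431
band C: (2040/9617)²·11.99²/323 = 0.020027048
band D: (1885/9617)²·11.58²/350 = 0.014719483
Sum = 0.064516452 → 0.064516.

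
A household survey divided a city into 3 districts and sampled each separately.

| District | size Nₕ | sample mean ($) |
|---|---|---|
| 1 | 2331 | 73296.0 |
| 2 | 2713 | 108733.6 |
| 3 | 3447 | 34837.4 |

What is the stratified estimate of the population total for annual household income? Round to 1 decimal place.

Population total = Σ Nₕ·x̄ₕ (each stratum's size times its mean).
2331·73296.0 + 2713·108733.6 + 3447·34837.4 = 170852976 + 294994256.8 + 120084517.8 = 585931750.6.

585931750.6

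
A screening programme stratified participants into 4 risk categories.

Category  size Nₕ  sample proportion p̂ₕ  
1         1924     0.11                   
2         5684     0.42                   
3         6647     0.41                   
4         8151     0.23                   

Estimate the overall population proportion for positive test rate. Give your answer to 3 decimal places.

0.321

N = 1924 + 5684 + 6647 + 8151 = 22406.
Overall proportion = Σ (Nₕ/N)·p̂ₕ.
Σ Nₕp̂ₕ = 211.64 + 2387.28 + 2725.27 + 1874.73 = 7198.92.
7198.92 / 22406 = 0.32129... → 0.321.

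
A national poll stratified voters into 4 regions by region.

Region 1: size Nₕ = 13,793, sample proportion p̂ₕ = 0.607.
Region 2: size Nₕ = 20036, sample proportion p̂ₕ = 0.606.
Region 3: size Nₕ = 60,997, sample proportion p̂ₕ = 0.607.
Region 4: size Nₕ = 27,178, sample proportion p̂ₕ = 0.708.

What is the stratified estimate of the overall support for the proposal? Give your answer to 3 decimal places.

N = 13793 + 20036 + 60997 + 27178 = 122004.
Overall proportion = Σ (Nₕ/N)·p̂ₕ.
Σ Nₕp̂ₕ = 8372.351 + 12141.816 + 37025.179 + 19242.024 = 76781.37.
76781.37 / 122004 = 0.62933... → 0.629.

0.629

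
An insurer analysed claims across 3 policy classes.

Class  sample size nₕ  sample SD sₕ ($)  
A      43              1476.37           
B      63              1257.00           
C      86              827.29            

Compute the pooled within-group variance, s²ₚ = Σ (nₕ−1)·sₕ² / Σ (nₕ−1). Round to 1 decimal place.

1310496.6

A: (43−1)·1476.37² = 42·2179668.3769 = 91546071.8298
B: (63−1)·1257.00² = 62·1580049 = 97963038
C: (86−1)·827.29² = 85·684408.7441 = 58174743.2485
Numerator = 247683853.0783; denominator = Σ(nₕ−1) = 189.
s²ₚ = 247683853.0783/189 = 1310496.577... → 1310496.6.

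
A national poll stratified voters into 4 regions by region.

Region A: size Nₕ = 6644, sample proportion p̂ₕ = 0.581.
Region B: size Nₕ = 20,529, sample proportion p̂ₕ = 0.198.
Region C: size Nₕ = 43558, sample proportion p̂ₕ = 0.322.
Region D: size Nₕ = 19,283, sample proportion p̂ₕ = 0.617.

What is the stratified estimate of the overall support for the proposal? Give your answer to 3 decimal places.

0.376

N = 6644 + 20529 + 43558 + 19283 = 90014.
Overall proportion = Σ (Nₕ/N)·p̂ₕ.
Σ Nₕp̂ₕ = 3860.164 + 4064.742 + 14025.676 + 11897.611 = 33848.193.
33848.193 / 90014 = 0.37603... → 0.376.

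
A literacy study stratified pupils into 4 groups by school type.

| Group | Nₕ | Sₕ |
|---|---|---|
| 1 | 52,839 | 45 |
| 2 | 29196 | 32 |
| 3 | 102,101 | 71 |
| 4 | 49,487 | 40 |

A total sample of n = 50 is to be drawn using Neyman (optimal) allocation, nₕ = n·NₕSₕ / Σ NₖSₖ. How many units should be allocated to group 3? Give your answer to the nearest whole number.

29

Σ NₕSₕ = 52839·45 + 29196·32 + 102101·71 + 49487·40 = 12540678.
Share for 3: 7249171/12540678 = 0.57805.
n_3 = 50 × 0.57805 = 28.903... → 29.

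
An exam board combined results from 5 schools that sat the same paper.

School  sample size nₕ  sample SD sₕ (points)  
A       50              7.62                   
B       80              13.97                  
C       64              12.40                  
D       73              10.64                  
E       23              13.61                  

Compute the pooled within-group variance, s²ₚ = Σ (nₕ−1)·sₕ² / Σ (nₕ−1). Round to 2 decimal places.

140.97

Degrees of freedom: 49 + 79 + 63 + 72 + 22 = 285.
Σ(nₕ−1)sₕ² = 49·58.0644 + 79·195.1609 + 63·153.76 + 72·113.2096 + 22·185.2321 = 40175.9441.
s²ₚ = 40175.9441 / 285 = 140.9682... → 140.97.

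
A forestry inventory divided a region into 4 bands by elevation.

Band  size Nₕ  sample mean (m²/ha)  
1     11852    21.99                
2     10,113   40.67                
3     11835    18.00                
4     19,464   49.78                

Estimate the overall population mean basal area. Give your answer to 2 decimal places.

x̄_st = (Σ Nₕx̄ₕ) / (Σ Nₕ) = (11852·21.99 + 10113·40.67 + 11835·18.00 + 19464·49.78) / 53264
= 1853869.11 / 53264 = 34.8053... → 34.81.

34.81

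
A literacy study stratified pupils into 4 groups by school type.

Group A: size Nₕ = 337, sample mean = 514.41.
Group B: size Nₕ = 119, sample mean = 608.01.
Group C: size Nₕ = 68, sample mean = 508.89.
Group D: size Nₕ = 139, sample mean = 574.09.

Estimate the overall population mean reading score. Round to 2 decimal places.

x̄_st = (Σ Nₕx̄ₕ) / (Σ Nₕ) = (337·514.41 + 119·608.01 + 68·508.89 + 139·574.09) / 663
= 360112.39 / 663 = 543.1559... → 543.16.

543.16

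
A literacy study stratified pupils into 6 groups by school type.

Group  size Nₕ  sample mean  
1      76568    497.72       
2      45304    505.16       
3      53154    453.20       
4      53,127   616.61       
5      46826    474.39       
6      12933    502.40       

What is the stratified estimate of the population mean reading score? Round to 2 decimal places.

N = 76568 + 45304 + 53154 + 53127 + 46826 + 12933 = 287912.
Weight each subgroup mean by Nₕ/N and sum.
Σ Nₕx̄ₕ = 76568·497.72 + 45304·505.16 + 53154·453.20 + 53127·616.61 + 46826·474.39 + 12933·502.40 = 38109424.96 + 22885768.64 + 24089392.8 + 32758639.47 + 22213786.14 + 6497539.2 = 146554551.21.
Divide by N: 146554551.21 / 287912 = 509.0255... → 509.03.

509.03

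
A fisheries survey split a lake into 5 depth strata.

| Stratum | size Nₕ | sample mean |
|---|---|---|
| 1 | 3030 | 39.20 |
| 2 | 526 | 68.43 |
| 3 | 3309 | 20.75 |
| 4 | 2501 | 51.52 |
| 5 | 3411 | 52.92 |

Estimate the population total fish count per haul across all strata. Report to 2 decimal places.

1: 3030·39.20 = 118776
2: 526·68.43 = 35994.18
3: 3309·20.75 = 68661.75
4: 2501·51.52 = 128851.52
5: 3411·52.92 = 180510.12
τ̂ = Σ Nₕx̄ₕ = 532793.57.

532793.57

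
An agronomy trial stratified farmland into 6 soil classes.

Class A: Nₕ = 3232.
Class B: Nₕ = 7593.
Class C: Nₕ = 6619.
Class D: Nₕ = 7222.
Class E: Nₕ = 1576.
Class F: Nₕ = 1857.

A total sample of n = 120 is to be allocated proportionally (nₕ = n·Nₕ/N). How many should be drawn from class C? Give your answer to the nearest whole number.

28

Share of class C = 6619/28099 = 0.23556.
Allocate 120 × 0.23556 = 28.267... → 28.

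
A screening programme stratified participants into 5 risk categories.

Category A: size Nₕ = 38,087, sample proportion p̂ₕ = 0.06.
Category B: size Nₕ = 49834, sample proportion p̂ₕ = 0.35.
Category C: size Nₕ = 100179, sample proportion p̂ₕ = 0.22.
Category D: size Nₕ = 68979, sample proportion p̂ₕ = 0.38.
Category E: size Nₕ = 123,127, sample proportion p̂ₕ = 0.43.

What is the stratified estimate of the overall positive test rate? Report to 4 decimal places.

0.3180

Wₕ = Nₕ/N with N = 380206: 0.1002, 0.1311, 0.2635, 0.1814, 0.3238.
p̂_st = 0.1002·0.06 + 0.1311·0.35 + 0.2635·0.22 + 0.1814·0.38 + 0.3238·0.43 ≈ 0.318046... → 0.3180.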